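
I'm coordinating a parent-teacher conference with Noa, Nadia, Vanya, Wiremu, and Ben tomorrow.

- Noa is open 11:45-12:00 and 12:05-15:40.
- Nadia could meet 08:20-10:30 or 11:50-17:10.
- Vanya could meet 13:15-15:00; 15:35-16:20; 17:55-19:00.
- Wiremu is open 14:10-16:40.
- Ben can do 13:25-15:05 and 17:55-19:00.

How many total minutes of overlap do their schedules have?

Noa ∩ Nadia: 11:50-12:00, 12:05-15:40.
Noa ∩ Nadia ∩ Vanya: 13:15-15:00, 15:35-15:40.
Noa ∩ Nadia ∩ Vanya ∩ Wiremu: 14:10-15:00, 15:35-15:40.
Noa ∩ Nadia ∩ Vanya ∩ Wiremu ∩ Ben: 14:10-15:00.
So the common availability across everyone is 14:10-15:00.
That's a single block of 50 minutes.

50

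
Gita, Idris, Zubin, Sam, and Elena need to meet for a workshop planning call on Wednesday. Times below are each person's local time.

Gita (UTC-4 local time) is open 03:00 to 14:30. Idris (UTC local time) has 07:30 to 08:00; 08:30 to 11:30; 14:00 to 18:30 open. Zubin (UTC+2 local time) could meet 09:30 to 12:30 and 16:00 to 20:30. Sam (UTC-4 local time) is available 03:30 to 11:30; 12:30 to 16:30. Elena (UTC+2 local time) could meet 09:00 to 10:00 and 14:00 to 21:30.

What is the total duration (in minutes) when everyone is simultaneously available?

240

Gita in UTC: 07:00-18:30 (add 4h to convert from UTC-4).
Idris in UTC: 07:30-08:00, 08:30-11:30, 14:00-18:30.
Zubin in UTC: 07:30-10:30, 14:00-18:30 (subtract 2h to convert from UTC+2).
Sam in UTC: 07:30-15:30, 16:30-20:30 (add 4h to convert from UTC-4).
Elena in UTC: 07:00-08:00, 12:00-19:30 (subtract 2h to convert from UTC+2).
Gita ∩ Idris: 07:30-08:00, 08:30-11:30, 14:00-18:30.
Gita ∩ Idris ∩ Zubin: 07:30-08:00, 08:30-10:30, 14:00-18:30.
Gita ∩ Idris ∩ Zubin ∩ Sam: 07:30-08:00, 08:30-10:30, 14:00-15:30, 16:30-18:30.
Gita ∩ Idris ∩ Zubin ∩ Sam ∩ Elena: 07:30-08:00, 14:00-15:30, 16:30-18:30.
Summing the common windows: 30 + 90 + 120 = 240 minutes.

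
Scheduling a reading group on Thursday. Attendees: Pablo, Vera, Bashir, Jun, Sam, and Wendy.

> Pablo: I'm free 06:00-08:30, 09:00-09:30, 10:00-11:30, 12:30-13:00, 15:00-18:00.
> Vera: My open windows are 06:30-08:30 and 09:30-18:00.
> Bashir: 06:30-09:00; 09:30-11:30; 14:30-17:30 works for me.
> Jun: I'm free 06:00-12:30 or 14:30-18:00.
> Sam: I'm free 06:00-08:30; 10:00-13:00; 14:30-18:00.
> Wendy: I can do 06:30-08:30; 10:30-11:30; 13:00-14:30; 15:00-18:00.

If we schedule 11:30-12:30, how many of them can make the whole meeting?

Vera, Jun, and Sam can make the full 11:30-12:30 slot — that's 3.

3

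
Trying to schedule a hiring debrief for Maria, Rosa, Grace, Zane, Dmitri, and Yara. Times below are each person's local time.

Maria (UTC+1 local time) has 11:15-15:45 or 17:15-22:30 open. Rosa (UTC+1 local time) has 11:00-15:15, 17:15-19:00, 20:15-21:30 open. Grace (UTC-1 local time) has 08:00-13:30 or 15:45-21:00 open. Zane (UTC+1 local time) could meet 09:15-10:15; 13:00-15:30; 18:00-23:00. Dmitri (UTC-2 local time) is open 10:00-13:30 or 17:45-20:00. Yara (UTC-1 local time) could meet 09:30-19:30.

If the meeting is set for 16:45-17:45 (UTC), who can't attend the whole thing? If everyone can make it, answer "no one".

Maria in UTC: 10:15-14:45, 16:15-21:30 (subtract 1h to convert from UTC+1).
Rosa in UTC: 10:00-14:15, 16:15-18:00, 19:15-20:30 (subtract 1h to convert from UTC+1).
Grace in UTC: 09:00-14:30, 16:45-22:00 (add 1h to convert from UTC-1).
Zane in UTC: 08:15-09:15, 12:00-14:30, 17:00-22:00 (subtract 1h to convert from UTC+1).
Dmitri in UTC: 12:00-15:30, 19:45-22:00 (add 2h to convert from UTC-2).
Yara in UTC: 10:30-20:30 (add 1h to convert from UTC-1).
Maria: free for 16:45-17:45. Rosa: free for 16:45-17:45. Grace: free for 16:45-17:45. Zane: not fully free for 16:45-17:45. Dmitri: not fully free for 16:45-17:45. Yara: free for 16:45-17:45.

Dmitri, Zane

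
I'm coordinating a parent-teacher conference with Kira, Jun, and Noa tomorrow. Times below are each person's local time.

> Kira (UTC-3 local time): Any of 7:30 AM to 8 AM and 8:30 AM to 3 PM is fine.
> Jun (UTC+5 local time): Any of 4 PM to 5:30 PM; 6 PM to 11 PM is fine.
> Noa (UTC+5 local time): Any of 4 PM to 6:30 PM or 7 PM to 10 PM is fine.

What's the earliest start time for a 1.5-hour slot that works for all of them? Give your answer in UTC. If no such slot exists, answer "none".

14:00

Kira in UTC: 10:30-11:00, 11:30-18:00 (add 3h to convert from UTC-3).
Jun in UTC: 11:00-12:30, 13:00-18:00 (subtract 5h to convert from UTC+5).
Noa in UTC: 11:00-13:30, 14:00-17:00 (subtract 5h to convert from UTC+5).
Kira ∩ Jun: 11:30-12:30, 13:00-18:00.
Kira ∩ Jun ∩ Noa: 11:30-12:30, 13:00-13:30, 14:00-17:00.
Those are the intersection windows.
The first common window of at least 90 minutes is 14:00-17:00, so the earliest start is 14:00.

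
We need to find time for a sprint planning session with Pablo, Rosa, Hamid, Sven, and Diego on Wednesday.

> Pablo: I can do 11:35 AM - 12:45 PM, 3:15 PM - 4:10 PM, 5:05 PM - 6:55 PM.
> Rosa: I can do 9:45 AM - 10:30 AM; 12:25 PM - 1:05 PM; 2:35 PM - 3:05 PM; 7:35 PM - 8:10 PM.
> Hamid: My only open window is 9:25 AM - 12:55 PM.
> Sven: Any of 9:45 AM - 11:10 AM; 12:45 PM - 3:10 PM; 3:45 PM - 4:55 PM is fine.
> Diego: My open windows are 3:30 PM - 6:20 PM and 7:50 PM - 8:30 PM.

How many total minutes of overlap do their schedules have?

Pablo ∩ Rosa: 12:25-12:45.
Pablo ∩ Rosa ∩ Hamid: 12:25-12:45.
Pablo ∩ Rosa ∩ Hamid ∩ Sven: ∅.
Pablo ∩ Rosa ∩ Hamid ∩ Sven ∩ Diego: ∅.
There is no time when everyone is free.
There is no common window, so the total is 0 minutes.

0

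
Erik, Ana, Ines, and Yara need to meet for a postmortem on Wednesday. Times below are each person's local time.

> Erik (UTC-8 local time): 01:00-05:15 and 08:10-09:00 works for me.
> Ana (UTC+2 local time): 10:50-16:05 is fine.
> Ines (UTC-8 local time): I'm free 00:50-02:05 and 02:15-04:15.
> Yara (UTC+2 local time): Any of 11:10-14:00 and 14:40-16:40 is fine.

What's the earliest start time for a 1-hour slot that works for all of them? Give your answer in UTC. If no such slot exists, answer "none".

10:15

Erik in UTC: 09:00-13:15, 16:10-17:00 (add 8h to convert from UTC-8).
Ana in UTC: 08:50-14:05 (subtract 2h to convert from UTC+2).
Ines in UTC: 08:50-10:05, 10:15-12:15 (add 8h to convert from UTC-8).
Yara in UTC: 09:10-12:00, 12:40-14:40 (subtract 2h to convert from UTC+2).
Erik ∩ Ana: 09:00-13:15.
Erik ∩ Ana ∩ Ines: 09:00-10:05, 10:15-12:15.
Erik ∩ Ana ∩ Ines ∩ Yara: 09:10-10:05, 10:15-12:00.
Those are the intersection windows.
The first common window of at least 60 minutes is 10:15-12:00, so the earliest start is 10:15.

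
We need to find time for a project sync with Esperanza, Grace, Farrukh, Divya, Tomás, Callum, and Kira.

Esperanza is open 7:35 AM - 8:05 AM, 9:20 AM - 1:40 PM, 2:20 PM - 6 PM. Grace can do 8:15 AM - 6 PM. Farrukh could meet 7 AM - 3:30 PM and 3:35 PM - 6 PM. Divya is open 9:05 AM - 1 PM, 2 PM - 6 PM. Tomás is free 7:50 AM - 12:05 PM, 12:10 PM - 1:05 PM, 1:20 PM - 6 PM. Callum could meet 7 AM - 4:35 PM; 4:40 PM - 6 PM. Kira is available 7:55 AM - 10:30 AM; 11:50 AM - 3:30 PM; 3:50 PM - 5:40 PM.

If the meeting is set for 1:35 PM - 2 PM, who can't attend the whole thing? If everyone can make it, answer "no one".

Divya, Esperanza

Esperanza: not fully free for 13:35-14:00. Grace: free for 13:35-14:00. Farrukh: free for 13:35-14:00. Divya: not fully free for 13:35-14:00. Tomás: free for 13:35-14:00. Callum: free for 13:35-14:00. Kira: free for 13:35-14:00.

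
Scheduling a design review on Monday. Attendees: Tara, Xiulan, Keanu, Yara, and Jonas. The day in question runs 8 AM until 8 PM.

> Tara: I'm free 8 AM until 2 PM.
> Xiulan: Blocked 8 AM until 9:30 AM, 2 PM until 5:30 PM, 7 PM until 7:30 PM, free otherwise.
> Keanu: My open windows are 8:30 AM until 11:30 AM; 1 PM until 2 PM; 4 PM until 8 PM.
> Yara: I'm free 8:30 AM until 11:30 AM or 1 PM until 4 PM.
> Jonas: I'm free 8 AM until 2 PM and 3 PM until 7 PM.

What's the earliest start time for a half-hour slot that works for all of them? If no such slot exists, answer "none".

09:30

Tara free: 08:00-14:00.
Xiulan free: 09:30-14:00, 17:30-19:00, 19:30-20:00 (invert busy blocks within the working day).
Keanu free: 08:30-11:30, 13:00-14:00, 16:00-20:00.
Yara free: 08:30-11:30, 13:00-16:00.
Jonas free: 08:00-14:00, 15:00-19:00.
Tara ∩ Xiulan: 09:30-14:00.
Tara ∩ Xiulan ∩ Keanu: 09:30-11:30, 13:00-14:00.
Tara ∩ Xiulan ∩ Keanu ∩ Yara: 09:30-11:30, 13:00-14:00.
Tara ∩ Xiulan ∩ Keanu ∩ Yara ∩ Jonas: 09:30-11:30, 13:00-14:00.
Those are the intersection windows.
The first common window of at least 30 minutes is 09:30-11:30, so the earliest start is 09:30.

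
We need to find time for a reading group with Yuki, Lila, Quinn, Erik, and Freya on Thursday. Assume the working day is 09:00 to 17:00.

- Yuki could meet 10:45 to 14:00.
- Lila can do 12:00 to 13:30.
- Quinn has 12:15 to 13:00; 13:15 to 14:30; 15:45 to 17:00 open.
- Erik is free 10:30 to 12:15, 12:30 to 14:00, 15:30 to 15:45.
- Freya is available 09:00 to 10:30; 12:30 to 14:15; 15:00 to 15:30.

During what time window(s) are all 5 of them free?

Yuki ∩ Lila: 12:00-13:30.
Yuki ∩ Lila ∩ Quinn: 12:15-13:00, 13:15-13:30.
Yuki ∩ Lila ∩ Quinn ∩ Erik: 12:30-13:00, 13:15-13:30.
Yuki ∩ Lila ∩ Quinn ∩ Erik ∩ Freya: 12:30-13:00, 13:15-13:30.

12:30-13:00, 13:15-13:30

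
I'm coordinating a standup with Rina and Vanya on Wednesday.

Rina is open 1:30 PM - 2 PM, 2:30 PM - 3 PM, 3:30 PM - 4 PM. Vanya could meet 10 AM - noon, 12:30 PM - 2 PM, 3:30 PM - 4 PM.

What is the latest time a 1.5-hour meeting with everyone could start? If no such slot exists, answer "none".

none

Rina ∩ Vanya: 13:30-14:00, 15:30-16:00.
Those are the intersection windows.
No common window is at least 90 minutes long.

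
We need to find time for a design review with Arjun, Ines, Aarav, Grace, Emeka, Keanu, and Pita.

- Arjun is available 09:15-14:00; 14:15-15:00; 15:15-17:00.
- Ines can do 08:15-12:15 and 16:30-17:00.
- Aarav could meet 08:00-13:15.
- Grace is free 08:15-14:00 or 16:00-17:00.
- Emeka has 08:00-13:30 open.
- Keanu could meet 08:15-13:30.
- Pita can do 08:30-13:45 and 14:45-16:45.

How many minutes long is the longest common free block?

180

Arjun ∩ Ines: 09:15-12:15, 16:30-17:00.
Arjun ∩ Ines ∩ Aarav: 09:15-12:15.
Arjun ∩ Ines ∩ Aarav ∩ Grace: 09:15-12:15.
Arjun ∩ Ines ∩ Aarav ∩ Grace ∩ Emeka: 09:15-12:15.
Arjun ∩ Ines ∩ Aarav ∩ Grace ∩ Emeka ∩ Keanu: 09:15-12:15.
Arjun ∩ Ines ∩ Aarav ∩ Grace ∩ Emeka ∩ Keanu ∩ Pita: 09:15-12:15.
The longest is 09:15-12:15 at 180 minutes.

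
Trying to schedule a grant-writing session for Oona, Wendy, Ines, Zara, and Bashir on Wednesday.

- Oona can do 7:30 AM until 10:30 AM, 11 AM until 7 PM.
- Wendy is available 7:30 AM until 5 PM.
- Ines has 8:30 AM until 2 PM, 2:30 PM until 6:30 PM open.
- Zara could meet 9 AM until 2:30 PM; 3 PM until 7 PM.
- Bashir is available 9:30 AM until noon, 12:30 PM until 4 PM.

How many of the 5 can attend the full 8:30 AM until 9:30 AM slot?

3

Oona, Wendy, and Ines can make the full 08:30-09:30 slot — that's 3.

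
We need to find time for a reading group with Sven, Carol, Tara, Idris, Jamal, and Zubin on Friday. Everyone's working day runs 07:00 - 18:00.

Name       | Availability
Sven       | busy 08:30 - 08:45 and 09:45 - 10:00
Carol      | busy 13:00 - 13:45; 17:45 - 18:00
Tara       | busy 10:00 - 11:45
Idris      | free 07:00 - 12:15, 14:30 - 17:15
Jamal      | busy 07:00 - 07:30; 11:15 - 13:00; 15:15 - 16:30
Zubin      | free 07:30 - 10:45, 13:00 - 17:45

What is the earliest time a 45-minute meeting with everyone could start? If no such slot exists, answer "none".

Sven free: 07:00-08:30, 08:45-09:45, 10:00-18:00 (invert busy blocks within the working day).
Carol free: 07:00-13:00, 13:45-17:45 (invert busy blocks within the working day).
Tara free: 07:00-10:00, 11:45-18:00 (invert busy blocks within the working day).
Idris free: 07:00-12:15, 14:30-17:15.
Jamal free: 07:30-11:15, 13:00-15:15, 16:30-18:00 (invert busy blocks within the working day).
Zubin free: 07:30-10:45, 13:00-17:45.
Sven ∩ Carol: 07:00-08:30, 08:45-09:45, 10:00-13:00, 13:45-17:45.
Sven ∩ Carol ∩ Tara: 07:00-08:30, 08:45-09:45, 11:45-13:00, 13:45-17:45.
Sven ∩ Carol ∩ Tara ∩ Idris: 07:00-08:30, 08:45-09:45, 11:45-12:15, 14:30-17:15.
Sven ∩ Carol ∩ Tara ∩ Idris ∩ Jamal: 07:30-08:30, 08:45-09:45, 14:30-15:15, 16:30-17:15.
Sven ∩ Carol ∩ Tara ∩ Idris ∩ Jamal ∩ Zubin: 07:30-08:30, 08:45-09:45, 14:30-15:15, 16:30-17:15.
The first common window of at least 45 minutes is 07:30-08:30, so the earliest start is 07:30.

07:30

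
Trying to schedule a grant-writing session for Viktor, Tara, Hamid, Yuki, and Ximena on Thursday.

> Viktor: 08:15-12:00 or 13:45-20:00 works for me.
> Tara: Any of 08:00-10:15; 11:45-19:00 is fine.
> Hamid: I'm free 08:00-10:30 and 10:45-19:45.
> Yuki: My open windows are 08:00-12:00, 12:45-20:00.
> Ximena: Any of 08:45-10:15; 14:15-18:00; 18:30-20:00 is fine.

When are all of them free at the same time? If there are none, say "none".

08:45-10:15, 14:15-18:00, 18:30-19:00

Viktor ∩ Tara: 08:15-10:15, 11:45-12:00, 13:45-19:00.
Viktor ∩ Tara ∩ Hamid: 08:15-10:15, 11:45-12:00, 13:45-19:00.
Viktor ∩ Tara ∩ Hamid ∩ Yuki: 08:15-10:15, 11:45-12:00, 13:45-19:00.
Viktor ∩ Tara ∩ Hamid ∩ Yuki ∩ Ximena: 08:45-10:15, 14:15-18:00, 18:30-19:00.
So the common availability across everyone is 08:45-10:15, 14:15-18:00, 18:30-19:00.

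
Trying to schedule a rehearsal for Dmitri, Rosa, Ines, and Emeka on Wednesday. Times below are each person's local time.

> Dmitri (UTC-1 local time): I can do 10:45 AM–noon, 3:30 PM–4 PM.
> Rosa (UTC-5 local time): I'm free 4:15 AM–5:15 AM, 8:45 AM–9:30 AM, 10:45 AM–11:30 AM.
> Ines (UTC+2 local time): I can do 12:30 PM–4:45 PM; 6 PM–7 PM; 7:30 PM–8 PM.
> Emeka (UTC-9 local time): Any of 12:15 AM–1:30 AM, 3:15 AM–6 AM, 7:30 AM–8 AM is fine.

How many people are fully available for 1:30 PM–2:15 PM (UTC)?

2

Dmitri in UTC: 11:45-13:00, 16:30-17:00 (add 1h to convert from UTC-1).
Rosa in UTC: 09:15-10:15, 13:45-14:30, 15:45-16:30 (add 5h to convert from UTC-5).
Ines in UTC: 10:30-14:45, 16:00-17:00, 17:30-18:00 (subtract 2h to convert from UTC+2).
Emeka in UTC: 09:15-10:30, 12:15-15:00, 16:30-17:00 (add 9h to convert from UTC-9).
Ines and Emeka can make the full 13:30-14:15 slot — that's 2.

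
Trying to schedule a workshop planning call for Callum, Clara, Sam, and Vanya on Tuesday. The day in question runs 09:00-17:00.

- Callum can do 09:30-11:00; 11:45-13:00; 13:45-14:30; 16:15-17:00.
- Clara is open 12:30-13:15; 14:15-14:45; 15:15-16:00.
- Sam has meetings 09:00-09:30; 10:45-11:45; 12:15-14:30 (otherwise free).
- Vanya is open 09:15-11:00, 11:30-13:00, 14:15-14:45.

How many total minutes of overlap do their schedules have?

0

Callum free: 09:30-11:00, 11:45-13:00, 13:45-14:30, 16:15-17:00.
Clara free: 12:30-13:15, 14:15-14:45, 15:15-16:00.
Sam free: 09:30-10:45, 11:45-12:15, 14:30-17:00 (invert busy blocks within the working day).
Vanya free: 09:15-11:00, 11:30-13:00, 14:15-14:45.
Callum ∩ Clara: 12:30-13:00, 14:15-14:30.
Callum ∩ Clara ∩ Sam: ∅.
Callum ∩ Clara ∩ Sam ∩ Vanya: ∅.
There is no time when everyone is free.
There is no common window, so the total is 0 minutes.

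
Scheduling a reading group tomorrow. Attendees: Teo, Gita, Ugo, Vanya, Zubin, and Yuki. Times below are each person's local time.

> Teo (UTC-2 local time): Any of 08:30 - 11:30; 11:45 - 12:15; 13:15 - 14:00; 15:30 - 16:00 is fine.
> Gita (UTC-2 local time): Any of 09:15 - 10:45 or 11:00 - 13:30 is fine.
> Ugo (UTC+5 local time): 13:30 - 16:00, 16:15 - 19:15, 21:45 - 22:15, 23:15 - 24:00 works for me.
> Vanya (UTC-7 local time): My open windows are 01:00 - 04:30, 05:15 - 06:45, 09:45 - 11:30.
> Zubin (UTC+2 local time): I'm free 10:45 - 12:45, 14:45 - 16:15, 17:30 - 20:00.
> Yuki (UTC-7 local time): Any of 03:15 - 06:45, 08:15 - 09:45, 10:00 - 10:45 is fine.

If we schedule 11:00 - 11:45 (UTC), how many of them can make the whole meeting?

Teo in UTC: 10:30-13:30, 13:45-14:15, 15:15-16:00, 17:30-18:00 (add 2h to convert from UTC-2).
Gita in UTC: 11:15-12:45, 13:00-15:30 (add 2h to convert from UTC-2).
Ugo in UTC: 08:30-11:00, 11:15-14:15, 16:45-17:15, 18:15-19:00 (subtract 5h to convert from UTC+5).
Vanya in UTC: 08:00-11:30, 12:15-13:45, 16:45-18:30 (add 7h to convert from UTC-7).
Zubin in UTC: 08:45-10:45, 12:45-14:15, 15:30-18:00 (subtract 2h to convert from UTC+2).
Yuki in UTC: 10:15-13:45, 15:15-16:45, 17:00-17:45 (add 7h to convert from UTC-7).
Teo and Yuki can make the full 11:00-11:45 slot — that's 2.

2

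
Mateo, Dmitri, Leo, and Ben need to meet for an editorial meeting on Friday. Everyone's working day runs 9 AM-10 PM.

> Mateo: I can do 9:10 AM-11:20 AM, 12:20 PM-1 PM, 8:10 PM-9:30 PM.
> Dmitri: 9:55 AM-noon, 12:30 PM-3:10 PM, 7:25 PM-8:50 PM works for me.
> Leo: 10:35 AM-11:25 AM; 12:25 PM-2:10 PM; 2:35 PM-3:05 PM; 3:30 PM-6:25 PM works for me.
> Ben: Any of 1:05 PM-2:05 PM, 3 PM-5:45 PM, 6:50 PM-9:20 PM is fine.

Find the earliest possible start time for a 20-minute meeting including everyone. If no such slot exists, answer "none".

none

Mateo ∩ Dmitri: 09:55-11:20, 12:30-13:00, 20:10-20:50.
Mateo ∩ Dmitri ∩ Leo: 10:35-11:20, 12:30-13:00.
Mateo ∩ Dmitri ∩ Leo ∩ Ben: ∅.
There is no time when everyone is free.
No common window is at least 20 minutes long.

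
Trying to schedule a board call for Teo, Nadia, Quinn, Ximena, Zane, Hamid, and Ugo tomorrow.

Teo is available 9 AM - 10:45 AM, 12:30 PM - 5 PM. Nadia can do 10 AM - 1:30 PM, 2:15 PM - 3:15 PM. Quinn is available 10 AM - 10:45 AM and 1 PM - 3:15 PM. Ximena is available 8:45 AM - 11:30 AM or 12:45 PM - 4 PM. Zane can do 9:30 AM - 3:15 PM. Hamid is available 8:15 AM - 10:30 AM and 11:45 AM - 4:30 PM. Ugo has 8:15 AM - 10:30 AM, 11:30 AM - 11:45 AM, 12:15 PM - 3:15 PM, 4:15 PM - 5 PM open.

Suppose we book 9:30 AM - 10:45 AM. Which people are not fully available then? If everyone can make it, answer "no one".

Hamid, Nadia, Quinn, Ugo

Teo: free for 09:30-10:45. Nadia: not fully free for 09:30-10:45. Quinn: not fully free for 09:30-10:45. Ximena: free for 09:30-10:45. Zane: free for 09:30-10:45. Hamid: not fully free for 09:30-10:45. Ugo: not fully free for 09:30-10:45.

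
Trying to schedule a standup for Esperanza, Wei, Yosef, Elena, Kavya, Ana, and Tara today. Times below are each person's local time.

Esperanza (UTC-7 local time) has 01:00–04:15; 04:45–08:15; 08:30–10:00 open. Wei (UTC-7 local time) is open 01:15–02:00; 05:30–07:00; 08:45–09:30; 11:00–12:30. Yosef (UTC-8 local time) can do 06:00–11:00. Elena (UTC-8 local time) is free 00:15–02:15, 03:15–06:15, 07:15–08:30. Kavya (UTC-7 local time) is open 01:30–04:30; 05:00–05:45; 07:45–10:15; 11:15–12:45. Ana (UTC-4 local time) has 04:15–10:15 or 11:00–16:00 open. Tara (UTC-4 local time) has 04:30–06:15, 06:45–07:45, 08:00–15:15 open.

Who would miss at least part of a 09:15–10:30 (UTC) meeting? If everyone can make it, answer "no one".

Esperanza in UTC: 08:00-11:15, 11:45-15:15, 15:30-17:00 (add 7h to convert from UTC-7).
Wei in UTC: 08:15-09:00, 12:30-14:00, 15:45-16:30, 18:00-19:30 (add 7h to convert from UTC-7).
Yosef in UTC: 14:00-19:00 (add 8h to convert from UTC-8).
Elena in UTC: 08:15-10:15, 11:15-14:15, 15:15-16:30 (add 8h to convert from UTC-8).
Kavya in UTC: 08:30-11:30, 12:00-12:45, 14:45-17:15, 18:15-19:45 (add 7h to convert from UTC-7).
Ana in UTC: 08:15-14:15, 15:00-20:00 (add 4h to convert from UTC-4).
Tara in UTC: 08:30-10:15, 10:45-11:45, 12:00-19:15 (add 4h to convert from UTC-4).
Esperanza: free for 09:15-10:30. Wei: not fully free for 09:15-10:30. Yosef: not fully free for 09:15-10:30. Elena: not fully free for 09:15-10:30. Kavya: free for 09:15-10:30. Ana: free for 09:15-10:30. Tara: not fully free for 09:15-10:30.

Elena, Tara, Wei, Yosef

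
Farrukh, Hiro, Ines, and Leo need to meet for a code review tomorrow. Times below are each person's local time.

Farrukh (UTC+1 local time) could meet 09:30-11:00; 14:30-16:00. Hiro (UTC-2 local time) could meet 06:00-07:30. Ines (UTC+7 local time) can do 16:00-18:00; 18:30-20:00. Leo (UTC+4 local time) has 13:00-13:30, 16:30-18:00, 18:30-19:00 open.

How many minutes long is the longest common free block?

Farrukh in UTC: 08:30-10:00, 13:30-15:00 (subtract 1h to convert from UTC+1).
Hiro in UTC: 08:00-09:30 (add 2h to convert from UTC-2).
Ines in UTC: 09:00-11:00, 11:30-13:00 (subtract 7h to convert from UTC+7).
Leo in UTC: 09:00-09:30, 12:30-14:00, 14:30-15:00 (subtract 4h to convert from UTC+4).
Farrukh ∩ Hiro: 08:30-09:30.
Farrukh ∩ Hiro ∩ Ines: 09:00-09:30.
Farrukh ∩ Hiro ∩ Ines ∩ Leo: 09:00-09:30.
Those are the intersection windows.
The longest is 09:00-09:30 at 30 minutes.

30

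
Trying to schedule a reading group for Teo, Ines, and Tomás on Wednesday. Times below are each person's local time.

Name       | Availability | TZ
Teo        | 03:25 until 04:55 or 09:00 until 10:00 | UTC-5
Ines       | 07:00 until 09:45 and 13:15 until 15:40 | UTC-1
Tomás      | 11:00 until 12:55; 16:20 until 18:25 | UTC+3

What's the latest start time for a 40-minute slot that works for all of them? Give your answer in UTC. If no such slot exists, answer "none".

Teo in UTC: 08:25-09:55, 14:00-15:00 (add 5h to convert from UTC-5).
Ines in UTC: 08:00-10:45, 14:15-16:40 (add 1h to convert from UTC-1).
Tomás in UTC: 08:00-09:55, 13:20-15:25 (subtract 3h to convert from UTC+3).
Teo ∩ Ines: 08:25-09:55, 14:15-15:00.
Teo ∩ Ines ∩ Tomás: 08:25-09:55, 14:15-15:00.
The last common window of at least 40 minutes is 14:15-15:00; a 40-minute meeting can start as late as 14:20 and still end by 15:00.

14:20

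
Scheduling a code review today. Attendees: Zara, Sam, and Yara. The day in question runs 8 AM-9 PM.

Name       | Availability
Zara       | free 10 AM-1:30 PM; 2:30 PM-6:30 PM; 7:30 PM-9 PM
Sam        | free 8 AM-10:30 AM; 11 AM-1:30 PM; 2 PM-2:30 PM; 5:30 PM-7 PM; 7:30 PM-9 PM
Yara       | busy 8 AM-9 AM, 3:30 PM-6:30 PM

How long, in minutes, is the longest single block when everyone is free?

150

Zara free: 10:00-13:30, 14:30-18:30, 19:30-21:00.
Sam free: 08:00-10:30, 11:00-13:30, 14:00-14:30, 17:30-19:00, 19:30-21:00.
Yara free: 09:00-15:30, 18:30-21:00 (invert busy blocks within the working day).
Zara ∩ Sam: 10:00-10:30, 11:00-13:30, 17:30-18:30, 19:30-21:00.
Zara ∩ Sam ∩ Yara: 10:00-10:30, 11:00-13:30, 19:30-21:00.
The longest is 11:00-13:30 at 150 minutes.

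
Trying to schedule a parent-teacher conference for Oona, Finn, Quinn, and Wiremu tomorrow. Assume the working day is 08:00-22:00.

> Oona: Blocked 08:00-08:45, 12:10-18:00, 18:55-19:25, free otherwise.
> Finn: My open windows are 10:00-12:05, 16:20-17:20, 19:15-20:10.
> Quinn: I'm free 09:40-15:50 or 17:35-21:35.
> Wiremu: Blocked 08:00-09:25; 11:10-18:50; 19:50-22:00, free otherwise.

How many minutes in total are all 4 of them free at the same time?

Oona free: 08:45-12:10, 18:00-18:55, 19:25-22:00 (invert busy blocks within the working day).
Finn free: 10:00-12:05, 16:20-17:20, 19:15-20:10.
Quinn free: 09:40-15:50, 17:35-21:35.
Wiremu free: 09:25-11:10, 18:50-19:50 (invert busy blocks within the working day).
Oona ∩ Finn: 10:00-12:05, 19:25-20:10.
Oona ∩ Finn ∩ Quinn: 10:00-12:05, 19:25-20:10.
Oona ∩ Finn ∩ Quinn ∩ Wiremu: 10:00-11:10, 19:25-19:50.
Summing the common windows: 70 + 25 = 95 minutes.

95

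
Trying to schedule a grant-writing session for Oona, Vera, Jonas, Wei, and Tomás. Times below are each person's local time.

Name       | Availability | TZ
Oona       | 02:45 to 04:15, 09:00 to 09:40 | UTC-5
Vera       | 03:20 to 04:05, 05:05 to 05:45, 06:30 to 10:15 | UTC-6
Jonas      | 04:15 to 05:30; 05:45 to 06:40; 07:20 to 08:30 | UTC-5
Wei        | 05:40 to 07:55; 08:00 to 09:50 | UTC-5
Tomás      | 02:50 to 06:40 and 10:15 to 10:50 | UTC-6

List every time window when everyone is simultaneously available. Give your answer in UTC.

Oona in UTC: 07:45-09:15, 14:00-14:40 (add 5h to convert from UTC-5).
Vera in UTC: 09:20-10:05, 11:05-11:45, 12:30-16:15 (add 6h to convert from UTC-6).
Jonas in UTC: 09:15-10:30, 10:45-11:40, 12:20-13:30 (add 5h to convert from UTC-5).
Wei in UTC: 10:40-12:55, 13:00-14:50 (add 5h to convert from UTC-5).
Tomás in UTC: 08:50-12:40, 16:15-16:50 (add 6h to convert from UTC-6).
Oona ∩ Vera: 14:00-14:40.
Oona ∩ Vera ∩ Jonas: ∅.
Oona ∩ Vera ∩ Jonas ∩ Wei: ∅.
Oona ∩ Vera ∩ Jonas ∩ Wei ∩ Tomás: ∅.
There is no time when everyone is free.

none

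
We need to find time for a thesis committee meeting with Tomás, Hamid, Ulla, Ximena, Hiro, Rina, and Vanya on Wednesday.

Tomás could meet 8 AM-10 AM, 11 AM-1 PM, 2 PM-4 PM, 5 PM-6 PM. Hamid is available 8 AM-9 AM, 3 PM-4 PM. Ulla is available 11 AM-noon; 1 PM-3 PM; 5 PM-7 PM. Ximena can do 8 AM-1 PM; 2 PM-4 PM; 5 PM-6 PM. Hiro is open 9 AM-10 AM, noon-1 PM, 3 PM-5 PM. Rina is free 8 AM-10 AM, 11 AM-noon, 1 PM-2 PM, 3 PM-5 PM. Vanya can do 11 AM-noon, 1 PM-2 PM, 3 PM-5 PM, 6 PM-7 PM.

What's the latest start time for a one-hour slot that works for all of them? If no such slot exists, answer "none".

none

Tomás ∩ Hamid: 08:00-09:00, 15:00-16:00.
Tomás ∩ Hamid ∩ Ulla: ∅.
Tomás ∩ Hamid ∩ Ulla ∩ Ximena: ∅.
Tomás ∩ Hamid ∩ Ulla ∩ Ximena ∩ Hiro: ∅.
Tomás ∩ Hamid ∩ Ulla ∩ Ximena ∩ Hiro ∩ Rina: ∅.
Tomás ∩ Hamid ∩ Ulla ∩ Ximena ∩ Hiro ∩ Rina ∩ Vanya: ∅.
There is no time when everyone is free.
No common window is at least 60 minutes long.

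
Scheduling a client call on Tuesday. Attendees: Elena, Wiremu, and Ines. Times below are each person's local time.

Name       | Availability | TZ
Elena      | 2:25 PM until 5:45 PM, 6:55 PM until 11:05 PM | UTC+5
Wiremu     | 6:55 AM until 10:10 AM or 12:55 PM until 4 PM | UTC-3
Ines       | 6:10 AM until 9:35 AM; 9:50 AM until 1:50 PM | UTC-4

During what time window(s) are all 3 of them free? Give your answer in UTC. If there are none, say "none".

10:10-12:45, 15:55-17:50

Elena in UTC: 09:25-12:45, 13:55-18:05 (subtract 5h to convert from UTC+5).
Wiremu in UTC: 09:55-13:10, 15:55-19:00 (add 3h to convert from UTC-3).
Ines in UTC: 10:10-13:35, 13:50-17:50 (add 4h to convert from UTC-4).
Elena ∩ Wiremu: 09:55-12:45, 15:55-18:05.
Elena ∩ Wiremu ∩ Ines: 10:10-12:45, 15:55-17:50.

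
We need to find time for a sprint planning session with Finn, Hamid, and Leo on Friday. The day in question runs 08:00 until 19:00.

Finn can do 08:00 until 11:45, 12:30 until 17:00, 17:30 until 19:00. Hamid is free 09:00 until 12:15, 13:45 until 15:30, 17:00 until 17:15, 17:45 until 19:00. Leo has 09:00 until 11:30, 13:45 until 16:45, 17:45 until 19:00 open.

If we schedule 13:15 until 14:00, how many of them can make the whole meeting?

Finn can make the full 13:15-14:00 slot — that's 1.

1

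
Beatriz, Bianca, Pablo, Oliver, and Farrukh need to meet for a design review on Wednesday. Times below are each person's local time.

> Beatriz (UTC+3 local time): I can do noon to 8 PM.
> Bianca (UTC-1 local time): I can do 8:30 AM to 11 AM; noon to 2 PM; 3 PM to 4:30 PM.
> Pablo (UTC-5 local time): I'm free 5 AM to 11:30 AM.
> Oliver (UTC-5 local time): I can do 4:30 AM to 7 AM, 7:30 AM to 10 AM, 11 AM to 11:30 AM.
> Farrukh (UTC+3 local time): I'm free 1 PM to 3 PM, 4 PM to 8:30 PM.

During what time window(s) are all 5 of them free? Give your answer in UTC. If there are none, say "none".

10:00-12:00, 13:00-15:00, 16:00-16:30

Beatriz in UTC: 09:00-17:00 (subtract 3h to convert from UTC+3).
Bianca in UTC: 09:30-12:00, 13:00-15:00, 16:00-17:30 (add 1h to convert from UTC-1).
Pablo in UTC: 10:00-16:30 (add 5h to convert from UTC-5).
Oliver in UTC: 09:30-12:00, 12:30-15:00, 16:00-16:30 (add 5h to convert from UTC-5).
Farrukh in UTC: 10:00-12:00, 13:00-17:30 (subtract 3h to convert from UTC+3).
Beatriz ∩ Bianca: 09:30-12:00, 13:00-15:00, 16:00-17:00.
Beatriz ∩ Bianca ∩ Pablo: 10:00-12:00, 13:00-15:00, 16:00-16:30.
Beatriz ∩ Bianca ∩ Pablo ∩ Oliver: 10:00-12:00, 13:00-15:00, 16:00-16:30.
Beatriz ∩ Bianca ∩ Pablo ∩ Oliver ∩ Farrukh: 10:00-12:00, 13:00-15:00, 16:00-16:30.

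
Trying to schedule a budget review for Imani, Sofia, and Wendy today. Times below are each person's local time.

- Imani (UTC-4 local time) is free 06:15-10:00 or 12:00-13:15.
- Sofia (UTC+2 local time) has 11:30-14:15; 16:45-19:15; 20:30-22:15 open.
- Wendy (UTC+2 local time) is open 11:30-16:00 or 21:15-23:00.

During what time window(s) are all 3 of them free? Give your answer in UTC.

Imani in UTC: 10:15-14:00, 16:00-17:15 (add 4h to convert from UTC-4).
Sofia in UTC: 09:30-12:15, 14:45-17:15, 18:30-20:15 (subtract 2h to convert from UTC+2).
Wendy in UTC: 09:30-14:00, 19:15-21:00 (subtract 2h to convert from UTC+2).
Imani ∩ Sofia: 10:15-12:15, 16:00-17:15.
Imani ∩ Sofia ∩ Wendy: 10:15-12:15.

10:15-12:15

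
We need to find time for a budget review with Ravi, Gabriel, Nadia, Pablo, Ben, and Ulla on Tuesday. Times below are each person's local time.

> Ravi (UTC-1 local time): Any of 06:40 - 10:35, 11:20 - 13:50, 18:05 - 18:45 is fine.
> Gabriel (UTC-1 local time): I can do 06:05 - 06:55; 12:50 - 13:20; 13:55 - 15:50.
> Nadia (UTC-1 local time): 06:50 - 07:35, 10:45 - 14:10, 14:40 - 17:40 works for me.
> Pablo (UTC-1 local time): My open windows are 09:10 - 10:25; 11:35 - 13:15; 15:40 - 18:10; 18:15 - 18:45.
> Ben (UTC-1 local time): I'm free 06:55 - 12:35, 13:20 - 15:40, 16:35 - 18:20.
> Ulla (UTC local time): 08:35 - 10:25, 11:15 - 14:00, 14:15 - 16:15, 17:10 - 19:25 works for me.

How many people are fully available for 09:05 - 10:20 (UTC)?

3

Ravi in UTC: 07:40-11:35, 12:20-14:50, 19:05-19:45 (add 1h to convert from UTC-1).
Gabriel in UTC: 07:05-07:55, 13:50-14:20, 14:55-16:50 (add 1h to convert from UTC-1).
Nadia in UTC: 07:50-08:35, 11:45-15:10, 15:40-18:40 (add 1h to convert from UTC-1).
Pablo in UTC: 10:10-11:25, 12:35-14:15, 16:40-19:10, 19:15-19:45 (add 1h to convert from UTC-1).
Ben in UTC: 07:55-13:35, 14:20-16:40, 17:35-19:20 (add 1h to convert from UTC-1).
Ulla in UTC: 08:35-10:25, 11:15-14:00, 14:15-16:15, 17:10-19:25.
Ravi, Ben, and Ulla can make the full 09:05-10:20 slot — that's 3.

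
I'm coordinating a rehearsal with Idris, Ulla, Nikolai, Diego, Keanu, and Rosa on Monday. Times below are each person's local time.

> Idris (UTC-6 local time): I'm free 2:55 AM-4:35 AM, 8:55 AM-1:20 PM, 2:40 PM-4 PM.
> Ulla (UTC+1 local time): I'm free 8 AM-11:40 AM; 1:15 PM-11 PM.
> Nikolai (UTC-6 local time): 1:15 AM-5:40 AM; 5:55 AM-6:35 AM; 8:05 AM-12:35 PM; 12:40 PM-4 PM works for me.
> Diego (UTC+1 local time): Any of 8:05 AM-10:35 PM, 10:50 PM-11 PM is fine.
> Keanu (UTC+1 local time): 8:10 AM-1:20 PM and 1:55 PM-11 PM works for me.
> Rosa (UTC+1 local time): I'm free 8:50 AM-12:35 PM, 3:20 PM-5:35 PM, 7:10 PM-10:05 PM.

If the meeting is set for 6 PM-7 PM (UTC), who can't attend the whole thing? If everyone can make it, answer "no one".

Nikolai, Rosa

Idris in UTC: 08:55-10:35, 14:55-19:20, 20:40-22:00 (add 6h to convert from UTC-6).
Ulla in UTC: 07:00-10:40, 12:15-22:00 (subtract 1h to convert from UTC+1).
Nikolai in UTC: 07:15-11:40, 11:55-12:35, 14:05-18:35, 18:40-22:00 (add 6h to convert from UTC-6).
Diego in UTC: 07:05-21:35, 21:50-22:00 (subtract 1h to convert from UTC+1).
Keanu in UTC: 07:10-12:20, 12:55-22:00 (subtract 1h to convert from UTC+1).
Rosa in UTC: 07:50-11:35, 14:20-16:35, 18:10-21:05 (subtract 1h to convert from UTC+1).
Idris: free for 18:00-19:00. Ulla: free for 18:00-19:00. Nikolai: not fully free for 18:00-19:00. Diego: free for 18:00-19:00. Keanu: free for 18:00-19:00. Rosa: not fully free for 18:00-19:00.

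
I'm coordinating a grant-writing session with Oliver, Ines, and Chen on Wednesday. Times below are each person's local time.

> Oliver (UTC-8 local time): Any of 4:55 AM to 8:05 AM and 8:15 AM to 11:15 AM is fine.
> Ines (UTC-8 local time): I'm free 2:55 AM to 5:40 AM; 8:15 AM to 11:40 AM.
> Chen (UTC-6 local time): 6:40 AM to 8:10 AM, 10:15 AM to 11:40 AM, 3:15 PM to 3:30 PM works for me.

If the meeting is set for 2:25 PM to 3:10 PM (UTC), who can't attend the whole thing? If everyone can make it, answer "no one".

Oliver in UTC: 12:55-16:05, 16:15-19:15 (add 8h to convert from UTC-8).
Ines in UTC: 10:55-13:40, 16:15-19:40 (add 8h to convert from UTC-8).
Chen in UTC: 12:40-14:10, 16:15-17:40, 21:15-21:30 (add 6h to convert from UTC-6).
Oliver: free for 14:25-15:10. Ines: not fully free for 14:25-15:10. Chen: not fully free for 14:25-15:10.

Chen, Ines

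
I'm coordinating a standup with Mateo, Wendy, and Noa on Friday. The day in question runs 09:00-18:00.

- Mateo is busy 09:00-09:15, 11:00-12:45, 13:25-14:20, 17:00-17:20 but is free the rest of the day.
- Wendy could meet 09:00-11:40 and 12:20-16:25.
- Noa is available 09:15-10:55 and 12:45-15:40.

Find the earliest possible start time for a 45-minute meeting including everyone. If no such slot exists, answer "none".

09:15

Mateo free: 09:15-11:00, 12:45-13:25, 14:20-17:00, 17:20-18:00 (invert busy blocks within the working day).
Wendy free: 09:00-11:40, 12:20-16:25.
Noa free: 09:15-10:55, 12:45-15:40.
Mateo ∩ Wendy: 09:15-11:00, 12:45-13:25, 14:20-16:25.
Mateo ∩ Wendy ∩ Noa: 09:15-10:55, 12:45-13:25, 14:20-15:40.
So the common availability across everyone is 09:15-10:55, 12:45-13:25, 14:20-15:40.
The first common window of at least 45 minutes is 09:15-10:55, so the earliest start is 09:15.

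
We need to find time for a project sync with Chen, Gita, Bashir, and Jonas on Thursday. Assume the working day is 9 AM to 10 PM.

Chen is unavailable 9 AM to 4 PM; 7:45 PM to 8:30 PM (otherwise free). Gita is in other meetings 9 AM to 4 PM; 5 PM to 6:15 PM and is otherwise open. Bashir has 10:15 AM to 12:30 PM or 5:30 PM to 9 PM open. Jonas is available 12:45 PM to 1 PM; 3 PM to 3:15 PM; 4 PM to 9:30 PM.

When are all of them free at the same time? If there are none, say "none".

18:15-19:45, 20:30-21:00

Chen free: 16:00-19:45, 20:30-22:00 (invert busy blocks within the working day).
Gita free: 16:00-17:00, 18:15-22:00 (invert busy blocks within the working day).
Bashir free: 10:15-12:30, 17:30-21:00.
Jonas free: 12:45-13:00, 15:00-15:15, 16:00-21:30.
Chen ∩ Gita: 16:00-17:00, 18:15-19:45, 20:30-22:00.
Chen ∩ Gita ∩ Bashir: 18:15-19:45, 20:30-21:00.
Chen ∩ Gita ∩ Bashir ∩ Jonas: 18:15-19:45, 20:30-21:00.
Those are the intersection windows.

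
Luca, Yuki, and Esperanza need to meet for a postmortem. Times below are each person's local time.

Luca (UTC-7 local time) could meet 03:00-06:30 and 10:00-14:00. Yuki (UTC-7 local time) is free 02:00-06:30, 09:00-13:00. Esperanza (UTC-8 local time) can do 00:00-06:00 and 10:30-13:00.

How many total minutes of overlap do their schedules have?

Luca in UTC: 10:00-13:30, 17:00-21:00 (add 7h to convert from UTC-7).
Yuki in UTC: 09:00-13:30, 16:00-20:00 (add 7h to convert from UTC-7).
Esperanza in UTC: 08:00-14:00, 18:30-21:00 (add 8h to convert from UTC-8).
Luca ∩ Yuki: 10:00-13:30, 17:00-20:00.
Luca ∩ Yuki ∩ Esperanza: 10:00-13:30, 18:30-20:00.
So the common availability across everyone is 10:00-13:30, 18:30-20:00.
Summing the common windows: 210 + 90 = 300 minutes.

300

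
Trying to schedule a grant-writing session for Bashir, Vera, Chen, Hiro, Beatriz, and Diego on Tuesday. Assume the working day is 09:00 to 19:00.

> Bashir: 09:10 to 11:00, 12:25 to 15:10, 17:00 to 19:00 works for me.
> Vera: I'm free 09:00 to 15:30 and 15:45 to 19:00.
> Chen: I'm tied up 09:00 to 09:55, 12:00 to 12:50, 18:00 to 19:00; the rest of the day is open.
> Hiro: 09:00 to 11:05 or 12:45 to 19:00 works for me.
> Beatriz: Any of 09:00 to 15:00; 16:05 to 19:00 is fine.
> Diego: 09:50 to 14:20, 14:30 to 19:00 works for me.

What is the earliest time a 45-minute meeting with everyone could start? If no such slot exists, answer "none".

Bashir free: 09:10-11:00, 12:25-15:10, 17:00-19:00.
Vera free: 09:00-15:30, 15:45-19:00.
Chen free: 09:55-12:00, 12:50-18:00 (invert busy blocks within the working day).
Hiro free: 09:00-11:05, 12:45-19:00.
Beatriz free: 09:00-15:00, 16:05-19:00.
Diego free: 09:50-14:20, 14:30-19:00.
Bashir ∩ Vera: 09:10-11:00, 12:25-15:10, 17:00-19:00.
Bashir ∩ Vera ∩ Chen: 09:55-11:00, 12:50-15:10, 17:00-18:00.
Bashir ∩ Vera ∩ Chen ∩ Hiro: 09:55-11:00, 12:50-15:10, 17:00-18:00.
Bashir ∩ Vera ∩ Chen ∩ Hiro ∩ Beatriz: 09:55-11:00, 12:50-15:00, 17:00-18:00.
Bashir ∩ Vera ∩ Chen ∩ Hiro ∩ Beatriz ∩ Diego: 09:55-11:00, 12:50-14:20, 14:30-15:00, 17:00-18:00.
The first common window of at least 45 minutes is 09:55-11:00, so the earliest start is 09:55.

09:55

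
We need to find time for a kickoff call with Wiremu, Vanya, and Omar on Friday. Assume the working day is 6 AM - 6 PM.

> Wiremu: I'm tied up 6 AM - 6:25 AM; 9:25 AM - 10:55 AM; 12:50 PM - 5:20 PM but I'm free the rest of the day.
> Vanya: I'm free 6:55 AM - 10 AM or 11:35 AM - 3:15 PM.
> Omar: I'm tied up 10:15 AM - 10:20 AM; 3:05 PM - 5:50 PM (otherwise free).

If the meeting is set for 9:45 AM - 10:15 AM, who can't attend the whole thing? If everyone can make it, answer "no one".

Vanya, Wiremu

Wiremu free: 06:25-09:25, 10:55-12:50, 17:20-18:00 (invert busy blocks within the working day).
Vanya free: 06:55-10:00, 11:35-15:15.
Omar free: 06:00-10:15, 10:20-15:05, 17:50-18:00 (invert busy blocks within the working day).
Wiremu: not fully free for 09:45-10:15. Vanya: not fully free for 09:45-10:15. Omar: free for 09:45-10:15.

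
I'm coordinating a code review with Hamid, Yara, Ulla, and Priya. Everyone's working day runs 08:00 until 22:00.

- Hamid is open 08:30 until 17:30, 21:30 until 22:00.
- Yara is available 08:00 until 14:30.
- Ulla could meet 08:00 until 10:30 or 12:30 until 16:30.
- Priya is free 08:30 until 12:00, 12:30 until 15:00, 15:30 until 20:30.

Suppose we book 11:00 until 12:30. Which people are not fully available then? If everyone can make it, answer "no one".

Priya, Ulla

Hamid: free for 11:00-12:30. Yara: free for 11:00-12:30. Ulla: not fully free for 11:00-12:30. Priya: not fully free for 11:00-12:30.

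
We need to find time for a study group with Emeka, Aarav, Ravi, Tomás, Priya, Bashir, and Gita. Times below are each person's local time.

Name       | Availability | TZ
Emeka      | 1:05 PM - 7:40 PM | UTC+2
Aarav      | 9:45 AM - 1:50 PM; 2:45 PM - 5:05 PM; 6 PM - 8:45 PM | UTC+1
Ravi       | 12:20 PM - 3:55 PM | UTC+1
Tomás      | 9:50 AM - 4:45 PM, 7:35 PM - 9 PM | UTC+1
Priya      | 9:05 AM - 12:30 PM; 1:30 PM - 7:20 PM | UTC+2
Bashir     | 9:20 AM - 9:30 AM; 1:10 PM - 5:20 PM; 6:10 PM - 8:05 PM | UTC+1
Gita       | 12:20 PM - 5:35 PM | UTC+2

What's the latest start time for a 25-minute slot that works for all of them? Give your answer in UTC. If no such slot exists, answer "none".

14:30

Emeka in UTC: 11:05-17:40 (subtract 2h to convert from UTC+2).
Aarav in UTC: 08:45-12:50, 13:45-16:05, 17:00-19:45 (subtract 1h to convert from UTC+1).
Ravi in UTC: 11:20-14:55 (subtract 1h to convert from UTC+1).
Tomás in UTC: 08:50-15:45, 18:35-20:00 (subtract 1h to convert from UTC+1).
Priya in UTC: 07:05-10:30, 11:30-17:20 (subtract 2h to convert from UTC+2).
Bashir in UTC: 08:20-08:30, 12:10-16:20, 17:10-19:05 (subtract 1h to convert from UTC+1).
Gita in UTC: 10:20-15:35 (subtract 2h to convert from UTC+2).
Emeka ∩ Aarav: 11:05-12:50, 13:45-16:05, 17:00-17:40.
Emeka ∩ Aarav ∩ Ravi: 11:20-12:50, 13:45-14:55.
Emeka ∩ Aarav ∩ Ravi ∩ Tomás: 11:20-12:50, 13:45-14:55.
Emeka ∩ Aarav ∩ Ravi ∩ Tomás ∩ Priya: 11:30-12:50, 13:45-14:55.
Emeka ∩ Aarav ∩ Ravi ∩ Tomás ∩ Priya ∩ Bashir: 12:10-12:50, 13:45-14:55.
Emeka ∩ Aarav ∩ Ravi ∩ Tomás ∩ Priya ∩ Bashir ∩ Gita: 12:10-12:50, 13:45-14:55.
The last common window of at least 25 minutes is 13:45-14:55; a 25-minute meeting can start as late as 14:30 and still end by 14:55.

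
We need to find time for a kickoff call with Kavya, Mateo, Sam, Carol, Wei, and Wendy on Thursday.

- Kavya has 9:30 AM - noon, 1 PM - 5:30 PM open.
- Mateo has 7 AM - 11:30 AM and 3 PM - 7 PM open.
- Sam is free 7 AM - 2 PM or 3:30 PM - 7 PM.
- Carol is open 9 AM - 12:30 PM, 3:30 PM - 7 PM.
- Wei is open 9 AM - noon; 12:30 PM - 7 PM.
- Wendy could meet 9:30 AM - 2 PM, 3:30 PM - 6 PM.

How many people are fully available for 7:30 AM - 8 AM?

2

Mateo and Sam can make the full 07:30-08:00 slot — that's 2.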